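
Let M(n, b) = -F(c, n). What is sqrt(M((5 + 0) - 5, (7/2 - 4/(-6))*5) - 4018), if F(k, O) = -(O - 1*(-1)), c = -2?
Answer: I*sqrt(4017) ≈ 63.38*I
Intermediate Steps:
F(k, O) = -1 - O (F(k, O) = -(O + 1) = -(1 + O) = -1 - O)
M(n, b) = 1 + n (M(n, b) = -(-1 - n) = 1 + n)
sqrt(M((5 + 0) - 5, (7/2 - 4/(-6))*5) - 4018) = sqrt((1 + ((5 + 0) - 5)) - 4018) = sqrt((1 + (5 - 5)) - 4018) = sqrt((1 + 0) - 4018) = sqrt(1 - 4018) = sqrt(-4017) = I*sqrt(4017)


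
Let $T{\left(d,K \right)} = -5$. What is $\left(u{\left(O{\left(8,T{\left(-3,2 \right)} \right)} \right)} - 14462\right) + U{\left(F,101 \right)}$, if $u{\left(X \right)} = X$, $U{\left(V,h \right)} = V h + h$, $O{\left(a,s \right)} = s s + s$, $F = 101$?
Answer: $-4140$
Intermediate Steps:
$O{\left(a,s \right)} = s + s^{2}$ ($O{\left(a,s \right)} = s^{2} + s = s + s^{2}$)
$U{\left(V,h \right)} = h + V h$
$\left(u{\left(O{\left(8,T{\left(-3,2 \right)} \right)} \right)} - 14462\right) + U{\left(F,101 \right)} = \left(- 5 \left(1 - 5\right) - 14462\right) + 101 \left(1 + 101\right) = \left(\left(-5\right) \left(-4\right) - 14462\right) + 101 \cdot 102 = \left(20 - 14462\right) + 10302 = -14442 + 10302 = -4140$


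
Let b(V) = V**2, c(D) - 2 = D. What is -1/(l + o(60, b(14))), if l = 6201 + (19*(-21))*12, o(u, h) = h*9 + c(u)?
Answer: -1/3239 ≈ -0.00030874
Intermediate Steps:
c(D) = 2 + D
o(u, h) = 2 + u + 9*h (o(u, h) = h*9 + (2 + u) = 9*h + (2 + u) = 2 + u + 9*h)
l = 1413 (l = 6201 - 399*12 = 6201 - 4788 = 1413)
-1/(l + o(60, b(14))) = -1/(1413 + (2 + 60 + 9*14**2)) = -1/(1413 + (2 + 60 + 9*196)) = -1/(1413 + (2 + 60 + 1764)) = -1/(1413 + 1826) = -1/3239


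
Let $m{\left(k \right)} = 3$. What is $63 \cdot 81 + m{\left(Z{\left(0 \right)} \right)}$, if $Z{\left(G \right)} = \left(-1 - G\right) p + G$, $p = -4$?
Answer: $5106$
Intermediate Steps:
$Z{\left(G \right)} = 4 + 5 G$ ($Z{\left(G \right)} = \left(-1 - G\right) \left(-4\right) + G = \left(4 + 4 G\right) + G = 4 + 5 G$)
$63 \cdot 81 + m{\left(Z{\left(0 \right)} \right)} = 63 \cdot 81 + 3 = 5103 + 3 = 5106$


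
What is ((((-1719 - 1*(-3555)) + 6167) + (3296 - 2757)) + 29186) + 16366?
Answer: 54094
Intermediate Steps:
((((-1719 - 1*(-3555)) + 6167) + (3296 - 2757)) + 29186) + 16366 = ((((-1719 + 3555) + 6167) + 539) + 29186) + 16366 = (((1836 + 6167) + 539) + 29186) + 16366 = ((8003 + 539) + 29186) + 16366 = (8542 + 29186) + 16366 = 37728 + 16366 = 54094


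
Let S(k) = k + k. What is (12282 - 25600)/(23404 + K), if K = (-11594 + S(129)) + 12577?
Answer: -13318/24645 ≈ -0.54039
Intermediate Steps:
S(k) = 2*k
K = 1241 (K = (-11594 + 2*129) + 12577 = (-11594 + 258) + 12577 = -11336 + 12577 = 1241)
(12282 - 25600)/(23404 + K) = (12282 - 25600)/(23404 + 1241) = -13318/24645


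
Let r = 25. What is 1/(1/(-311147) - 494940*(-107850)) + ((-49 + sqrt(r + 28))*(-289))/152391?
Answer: 26133028064147817703/281225780588989939150 - 289*sqrt(53)/152391 ≈ 0.079119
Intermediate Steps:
1/(1/(-311147) - 494940*(-107850)) + ((-49 + sqrt(r + 28))*(-289))/152391 = 1/(1/(-311147) - 494940*(-107850)) + ((-49 + sqrt(25 + 28))*(-289))/152391 = -1/107850/(-1/311147 - 494940) + ((-49 + sqrt(53))*(-289))*(1/152391) = -1/107850/(-153999096181/311147) + (14161 - 289*sqrt(53))*(1/152391) = -311147/153999096181*(-1/107850) + (14161/152391 - 289*sqrt(53)/152391) = 311147/16608802523120850 + (14161/152391 - 289*sqrt(53)/152391) = 26133028064147817703/281225780588989939150 - 289*sqrt(53)/152391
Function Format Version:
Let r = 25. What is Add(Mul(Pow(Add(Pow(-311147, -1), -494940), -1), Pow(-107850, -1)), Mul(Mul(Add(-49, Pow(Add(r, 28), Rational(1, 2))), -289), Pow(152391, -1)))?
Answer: Add(Rational(26133028064147817703, 281225780588989939150), Mul(Rational(-289, 152391), Pow(53, Rational(1, 2)))) ≈ 0.079119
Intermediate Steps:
Add(Mul(Pow(Add(Pow(-311147, -1), -494940), -1), Pow(-107850, -1)), Mul(Mul(Add(-49, Pow(Add(r, 28), Rational(1, 2))), -289), Pow(152391, -1))) = Add(Mul(Pow(Add(Pow(-311147, -1), -494940), -1), Pow(-107850, -1)), Mul(Mul(Add(-49, Pow(Add(25, 28), Rational(1, 2))), -289), Pow(152391, -1))) = Add(Mul(Pow(Add(Rational(-1, 311147), -494940), -1), Rational(-1, 107850)), Mul(Mul(Add(-49, Pow(53, Rational(1, 2))), -289), Rational(1, 152391))) = Add(Mul(Pow(Rational(-153999096181, 311147), -1), Rational(-1, 107850)), Mul(Add(14161, Mul(-289, Pow(53, Rational(1, 2)))), Rational(1, 152391))) = Add(Mul(Rational(-311147, 153999096181), Rational(-1, 107850)), Add(Rational(14161, 152391), Mul(Rational(-289, 152391), Pow(53, Rational(1, 2))))) = Add(Rational(311147, 16608802523120850), Add(Rational(14161, 152391), Mul(Rational(-289, 152391), Pow(53, Rational(1, 2))))) = Add(Rational(26133028064147817703, 281225780588989939150), Mul(Rational(-289, 152391), Pow(53, Rational(1, 2))))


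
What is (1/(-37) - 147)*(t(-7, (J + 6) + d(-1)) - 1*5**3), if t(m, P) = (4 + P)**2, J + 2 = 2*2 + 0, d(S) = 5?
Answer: -892160/37 ≈ -24112.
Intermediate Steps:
J = 2 (J = -2 + (2*2 + 0) = -2 + (4 + 0) = -2 + 4 = 2)
(1/(-37) - 147)*(t(-7, (J + 6) + d(-1)) - 1*5**3) = (1/(-37) - 147)*((4 + ((2 + 6) + 5))**2 - 1*5**3) = (-1/37 - 147)*((4 + (8 + 5))**2 - 1*125) = -5440*((4 + 13)**2 - 125)/37 = -5440*(17**2 - 125)/37 = -5440*(289 - 125)/37 = -5440/37*164 = -892160/37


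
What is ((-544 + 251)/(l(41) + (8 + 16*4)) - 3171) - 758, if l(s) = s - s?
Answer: -283181/72 ≈ -3933.1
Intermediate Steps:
l(s) = 0
((-544 + 251)/(l(41) + (8 + 16*4)) - 3171) - 758 = ((-544 + 251)/(0 + (8 + 16*4)) - 3171) - 758 = (-293/(0 + (8 + 64)) - 3171) - 758 = (-293/(0 + 72) - 3171) - 758 = (-293/72 - 3171) - 758 = -228605/72 - 758 = -283181/72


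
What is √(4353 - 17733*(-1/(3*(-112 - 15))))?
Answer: 22*√143510/127 ≈ 65.624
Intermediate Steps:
√(4353 - 17733*(-1/(3*(-112 - 15)))) = √(4353 - 17733/((-3*(-127)))) = √(4353 - 17733/381) = √(4353 - 17733*1/381) = √(4353 - 5911/127) = √(546920/127) = 22*√143510/127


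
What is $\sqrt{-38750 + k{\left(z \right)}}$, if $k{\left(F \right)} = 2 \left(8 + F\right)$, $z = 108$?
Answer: $i \sqrt{38518} \approx 196.26 i$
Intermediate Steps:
$k{\left(F \right)} = 16 + 2 F$
$\sqrt{-38750 + k{\left(z \right)}} = \sqrt{-38750 + \left(16 + 2 \cdot 108\right)} = \sqrt{-38750 + \left(16 + 216\right)} = \sqrt{-38750 + 232} = \sqrt{-38518} = i \sqrt{38518}$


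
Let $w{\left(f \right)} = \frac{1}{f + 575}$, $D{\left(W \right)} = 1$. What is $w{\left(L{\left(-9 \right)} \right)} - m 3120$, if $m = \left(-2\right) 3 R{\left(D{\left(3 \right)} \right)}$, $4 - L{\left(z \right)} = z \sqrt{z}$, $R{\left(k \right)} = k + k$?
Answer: $\frac{4192905793}{111990} - \frac{3 i}{37330} \approx 37440.0 - 8.0364 \cdot 10^{-5} i$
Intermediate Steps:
$R{\left(k \right)} = 2 k$
$L{\left(z \right)} = 4 - z^{\frac{3}{2}}$ ($L{\left(z \right)} = 4 - z \sqrt{z} = 4 - z^{\frac{3}{2}}$)
$m = -12$ ($m = \left(-2\right) 3 \cdot 2 \cdot 1 = \left(-6\right) 2 = -12$)
$w{\left(f \right)} = \frac{1}{575 + f}$
$w{\left(L{\left(-9 \right)} \right)} - m 3120 = \frac{1}{575 + \left(4 - \left(-9\right)^{\frac{3}{2}}\right)} - \left(-12\right) 3120 = \frac{1}{575 + \left(4 - - 27 i\right)} - -37440 = \frac{1}{575 + \left(4 + 27 i\right)} + 37440 = \frac{1}{579 + 27 i} + 37440 = \frac{579 - 27 i}{335970} + 37440 = 37440 + \frac{579 - 27 i}{335970}$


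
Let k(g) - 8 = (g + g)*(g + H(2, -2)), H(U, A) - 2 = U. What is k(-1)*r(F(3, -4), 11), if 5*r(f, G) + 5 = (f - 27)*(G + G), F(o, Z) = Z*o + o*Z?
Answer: -2254/5 ≈ -450.80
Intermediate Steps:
F(o, Z) = 2*Z*o (F(o, Z) = Z*o + Z*o = 2*Z*o)
H(U, A) = 2 + U
r(f, G) = -1 + 2*G*(-27 + f)/5 (r(f, G) = -1 + ((f - 27)*(G + G))/5 = -1 + ((-27 + f)*(2*G))/5 = -1 + (2*G*(-27 + f))/5 = -1 + 2*G*(-27 + f)/5)
k(g) = 8 + 2*g*(4 + g) (k(g) = 8 + (g + g)*(g + (2 + 2)) = 8 + (2*g)*(g + 4) = 8 + (2*g)*(4 + g) = 8 + 2*g*(4 + g))
k(-1)*r(F(3, -4), 11) = (8 + 2*(-1)² + 8*(-1))*(-1 - 54/5*11 + (⅖)*11*(2*(-4)*3)) = (8 + 2*1 - 8)*(-1 - 594/5 + (⅖)*11*(-24)) = (8 + 2 - 8)*(-1 - 594/5 - 528/5) = 2*(-1127/5) = -2254/5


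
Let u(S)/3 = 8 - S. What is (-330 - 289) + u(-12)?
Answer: -559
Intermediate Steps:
u(S) = 24 - 3*S (u(S) = 3*(8 - S) = 24 - 3*S)
(-330 - 289) + u(-12) = (-330 - 289) + (24 - 3*(-12)) = -619 + (24 + 36) = -619 + 60 = -559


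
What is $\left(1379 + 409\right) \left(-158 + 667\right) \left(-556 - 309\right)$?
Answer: $-787229580$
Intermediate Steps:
$\left(1379 + 409\right) \left(-158 + 667\right) \left(-556 - 309\right) = 1788 \cdot 509 \left(-865\right) = 1788 \left(-440285\right) = -787229580$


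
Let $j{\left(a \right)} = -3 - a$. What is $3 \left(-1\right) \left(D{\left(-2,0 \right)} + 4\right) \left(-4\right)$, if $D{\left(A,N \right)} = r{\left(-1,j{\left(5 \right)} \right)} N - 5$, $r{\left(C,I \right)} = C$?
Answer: $-12$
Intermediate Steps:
$D{\left(A,N \right)} = -5 - N$ ($D{\left(A,N \right)} = - N - 5 = -5 - N$)
$3 \left(-1\right) \left(D{\left(-2,0 \right)} + 4\right) \left(-4\right) = 3 \left(-1\right) \left(\left(-5 - 0\right) + 4\right) \left(-4\right) = - 3 \left(\left(-5 + 0\right) + 4\right) \left(-4\right) = - 3 \left(-5 + 4\right) \left(-4\right) = - 3 \left(\left(-1\right) \left(-4\right)\right) = \left(-3\right) 4 = -12$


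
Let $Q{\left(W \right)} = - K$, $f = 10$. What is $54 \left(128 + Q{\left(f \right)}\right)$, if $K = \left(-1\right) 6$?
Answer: $7236$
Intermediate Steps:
$K = -6$
$Q{\left(W \right)} = 6$ ($Q{\left(W \right)} = \left(-1\right) \left(-6\right) = 6$)
$54 \left(128 + Q{\left(f \right)}\right) = 54 \left(128 + 6\right) = 54 \cdot 134 = 7236$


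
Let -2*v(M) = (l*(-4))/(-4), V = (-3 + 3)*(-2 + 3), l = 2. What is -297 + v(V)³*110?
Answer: -407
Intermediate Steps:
V = 0 (V = 0*1 = 0)
v(M) = -1 (v(M) = -2*(-4)/(2*(-4)) = -(-4)*(-1)/4 = -½*2 = -1)
-297 + v(V)³*110 = -297 + (-1)³*110 = -297 - 1*110 = -297 - 110 = -407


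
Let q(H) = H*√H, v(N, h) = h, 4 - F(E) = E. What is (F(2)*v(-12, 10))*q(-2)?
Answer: -40*I*√2 ≈ -56.569*I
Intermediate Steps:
F(E) = 4 - E
q(H) = H^(3/2)
(F(2)*v(-12, 10))*q(-2) = ((4 - 1*2)*10)*(-2)^(3/2) = ((4 - 2)*10)*(-2*I*√2) = (2*10)*(-2*I*√2) = 20*(-2*I*√2) = -40*I*√2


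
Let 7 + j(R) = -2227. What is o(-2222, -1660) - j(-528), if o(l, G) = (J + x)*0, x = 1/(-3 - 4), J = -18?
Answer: 2234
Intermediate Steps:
j(R) = -2234 (j(R) = -7 - 2227 = -2234)
x = -⅐ (x = 1/(-7) = -⅐ ≈ -0.14286)
o(l, G) = 0 (o(l, G) = (-18 - ⅐)*0 = -127/7*0 = 0)
o(-2222, -1660) - j(-528) = 0 - 1*(-2234) = 0 + 2234 = 2234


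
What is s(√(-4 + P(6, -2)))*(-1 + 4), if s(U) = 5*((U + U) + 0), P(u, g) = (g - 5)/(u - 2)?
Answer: 15*I*√23 ≈ 71.938*I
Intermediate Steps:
P(u, g) = (-5 + g)/(-2 + u)
s(U) = 10*U (s(U) = 5*(2*U + 0) = 5*(2*U) = 10*U)
s(√(-4 + P(6, -2)))*(-1 + 4) = (10*√(-4 + (-5 - 2)/(-2 + 6)))*(-1 + 4) = (10*√(-4 - 7/4))*3 = (10*√(-23/4))*3 = (10*(I*√23/2))*3 = (5*I*√23)*3 = 15*I*√23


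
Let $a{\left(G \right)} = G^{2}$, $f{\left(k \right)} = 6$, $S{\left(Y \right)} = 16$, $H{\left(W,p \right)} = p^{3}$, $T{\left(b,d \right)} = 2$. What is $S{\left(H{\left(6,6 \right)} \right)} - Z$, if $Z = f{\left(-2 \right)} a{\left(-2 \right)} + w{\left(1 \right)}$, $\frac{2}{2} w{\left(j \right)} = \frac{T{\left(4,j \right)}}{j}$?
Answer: $-10$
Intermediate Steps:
$w{\left(j \right)} = \frac{2}{j}$
$Z = 26$ ($Z = 6 \left(-2\right)^{2} + \frac{2}{1} = 6 \cdot 4 + 2 \cdot 1 = 24 + 2 = 26$)
$S{\left(H{\left(6,6 \right)} \right)} - Z = 16 - 26 = -10$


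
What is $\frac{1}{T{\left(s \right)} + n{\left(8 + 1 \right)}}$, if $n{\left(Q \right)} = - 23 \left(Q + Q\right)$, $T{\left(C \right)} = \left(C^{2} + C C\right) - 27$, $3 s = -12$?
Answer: $- \frac{1}{409} \approx -0.002445$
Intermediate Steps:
$s = -4$ ($s = \frac{1}{3} \left(-12\right) = -4$)
$T{\left(C \right)} = -27 + 2 C^{2}$ ($T{\left(C \right)} = \left(C^{2} + C^{2}\right) - 27 = 2 C^{2} - 27 = -27 + 2 C^{2}$)
$n{\left(Q \right)} = - 46 Q$ ($n{\left(Q \right)} = - 23 \cdot 2 Q = - 46 Q$)
$\frac{1}{T{\left(s \right)} + n{\left(8 + 1 \right)}} = \frac{1}{\left(-27 + 2 \left(-4\right)^{2}\right) - 46 \left(8 + 1\right)} = \frac{1}{\left(-27 + 2 \cdot 16\right) - 414} = \frac{1}{\left(-27 + 32\right) - 414} = \frac{1}{5 - 414} = \frac{1}{-409} = - \frac{1}{409}$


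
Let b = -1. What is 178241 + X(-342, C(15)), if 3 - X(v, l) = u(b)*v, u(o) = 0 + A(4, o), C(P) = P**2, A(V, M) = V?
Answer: 179612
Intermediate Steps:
u(o) = 4 (u(o) = 0 + 4 = 4)
X(v, l) = 3 - 4*v
178241 + X(-342, C(15)) = 178241 + (3 - 4*(-342)) = 178241 + (3 + 1368) = 178241 + 1371 = 179612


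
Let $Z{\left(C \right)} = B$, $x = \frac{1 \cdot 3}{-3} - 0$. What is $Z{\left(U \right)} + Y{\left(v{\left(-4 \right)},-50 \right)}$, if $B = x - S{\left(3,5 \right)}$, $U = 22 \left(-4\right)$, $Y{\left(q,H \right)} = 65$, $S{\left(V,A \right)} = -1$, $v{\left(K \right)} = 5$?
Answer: $65$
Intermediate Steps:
$x = -1$ ($x = 3 \left(- \frac{1}{3}\right) + 0 = -1 + 0 = -1$)
$U = -88$
$B = 0$ ($B = -1 - -1 = -1 + 1 = 0$)
$Z{\left(C \right)} = 0$
$Z{\left(U \right)} + Y{\left(v{\left(-4 \right)},-50 \right)} = 0 + 65 = 65$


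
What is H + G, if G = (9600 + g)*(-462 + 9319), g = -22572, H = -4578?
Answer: -114897582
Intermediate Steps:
G = -114893004 (G = (9600 - 22572)*(-462 + 9319) = -12972*8857 = -114893004)
H + G = -4578 - 114893004 = -114897582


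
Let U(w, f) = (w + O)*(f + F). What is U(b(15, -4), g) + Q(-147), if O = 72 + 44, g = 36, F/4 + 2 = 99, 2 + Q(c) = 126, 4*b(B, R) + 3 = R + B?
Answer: 50156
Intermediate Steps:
b(B, R) = -¾ + B/4 + R/4 (b(B, R) = -¾ + (R + B)/4 = -¾ + (B + R)/4 = -¾ + (B/4 + R/4) = -¾ + B/4 + R/4)
Q(c) = 124 (Q(c) = -2 + 126 = 124)
F = 388 (F = -8 + 4*99 = -8 + 396 = 388)
O = 116
U(w, f) = (116 + w)*(388 + f) (U(w, f) = (w + 116)*(f + 388) = (116 + w)*(388 + f))
U(b(15, -4), g) + Q(-147) = (45008 + 116*36 + 388*(-¾ + (¼)*15 + (¼)*(-4)) + 36*(-¾ + (¼)*15 + (¼)*(-4))) + 124 = (45008 + 4176 + 388*(-¾ + 15/4 - 1) + 36*(-¾ + 15/4 - 1)) + 124 = (45008 + 4176 + 388*2 + 36*2) + 124 = (45008 + 4176 + 776 + 72) + 124 = 50032 + 124 = 50156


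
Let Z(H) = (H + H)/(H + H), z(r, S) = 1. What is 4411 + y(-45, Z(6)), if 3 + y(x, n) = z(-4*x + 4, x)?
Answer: 4409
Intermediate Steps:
Z(H) = 1 (Z(H) = (2*H)/((2*H)) = (2*H)*(1/(2*H)) = 1)
y(x, n) = -2 (y(x, n) = -3 + 1 = -2)
4411 + y(-45, Z(6)) = 4411 - 2 = 4409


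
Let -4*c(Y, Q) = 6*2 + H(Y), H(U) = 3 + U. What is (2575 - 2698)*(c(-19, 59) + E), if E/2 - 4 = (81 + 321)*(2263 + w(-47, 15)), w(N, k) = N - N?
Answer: -223793703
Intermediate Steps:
w(N, k) = 0
E = 1819460 (E = 8 + 2*((81 + 321)*(2263 + 0)) = 8 + 2*(402*2263) = 8 + 2*909726 = 8 + 1819452 = 1819460)
c(Y, Q) = -15/4 - Y/4 (c(Y, Q) = -(6*2 + (3 + Y))/4 = -(12 + (3 + Y))/4 = -(15 + Y)/4 = -15/4 - Y/4)
(2575 - 2698)*(c(-19, 59) + E) = (2575 - 2698)*((-15/4 - ¼*(-19)) + 1819460) = -123*((-15/4 + 19/4) + 1819460) = -123*(1 + 1819460) = -123*1819461 = -223793703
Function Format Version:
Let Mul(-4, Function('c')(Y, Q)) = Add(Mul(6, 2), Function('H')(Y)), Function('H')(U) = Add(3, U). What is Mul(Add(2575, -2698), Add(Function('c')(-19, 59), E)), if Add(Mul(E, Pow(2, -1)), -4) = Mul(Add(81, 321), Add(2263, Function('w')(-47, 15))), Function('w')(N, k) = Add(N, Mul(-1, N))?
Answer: -223793703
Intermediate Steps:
Function('w')(N, k) = 0
E = 1819460 (E = Add(8, Mul(2, Mul(Add(81, 321), Add(2263, 0)))) = Add(8, Mul(2, Mul(402, 2263))) = Add(8, Mul(2, 909726)) = Add(8, 1819452) = 1819460)
Function('c')(Y, Q) = Add(Rational(-15, 4), Mul(Rational(-1, 4), Y)) (Function('c')(Y, Q) = Mul(Rational(-1, 4), Add(Mul(6, 2), Add(3, Y))) = Mul(Rational(-1, 4), Add(12, Add(3, Y))) = Mul(Rational(-1, 4), Add(15, Y)) = Add(Rational(-15, 4), Mul(Rational(-1, 4), Y)))
Mul(Add(2575, -2698), Add(Function('c')(-19, 59), E)) = Mul(Add(2575, -2698), Add(Add(Rational(-15, 4), Mul(Rational(-1, 4), -19)), 1819460)) = Mul(-123, Add(Add(Rational(-15, 4), Rational(19, 4)), 1819460)) = Mul(-123, Add(1, 1819460)) = Mul(-123, 1819461) = -223793703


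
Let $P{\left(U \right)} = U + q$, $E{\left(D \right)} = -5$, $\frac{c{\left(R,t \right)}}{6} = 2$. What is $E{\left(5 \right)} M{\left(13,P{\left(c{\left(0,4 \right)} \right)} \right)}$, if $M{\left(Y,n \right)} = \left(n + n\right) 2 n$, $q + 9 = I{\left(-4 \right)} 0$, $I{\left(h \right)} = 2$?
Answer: $-180$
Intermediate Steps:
$c{\left(R,t \right)} = 12$ ($c{\left(R,t \right)} = 6 \cdot 2 = 12$)
$q = -9$ ($q = -9 + 2 \cdot 0 = -9 + 0 = -9$)
$P{\left(U \right)} = -9 + U$ ($P{\left(U \right)} = U - 9 = -9 + U$)
$M{\left(Y,n \right)} = 4 n^{2}$ ($M{\left(Y,n \right)} = 2 n 2 n = 4 n n = 4 n^{2}$)
$E{\left(5 \right)} M{\left(13,P{\left(c{\left(0,4 \right)} \right)} \right)} = - 5 \cdot 4 \left(-9 + 12\right)^{2} = - 5 \cdot 4 \cdot 3^{2} = - 5 \cdot 4 \cdot 9 = \left(-5\right) 36 = -180$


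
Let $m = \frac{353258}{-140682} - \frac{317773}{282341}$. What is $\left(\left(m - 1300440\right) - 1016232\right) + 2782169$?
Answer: $\frac{9244767222281575}{19860148281} \approx 4.6549 \cdot 10^{5}$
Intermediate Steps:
$m = - \frac{72222079082}{19860148281}$ ($m = 353258 \left(- \frac{1}{140682}\right) - \frac{317773}{282341} = - \frac{176629}{70341} - \frac{317773}{282341} = - \frac{72222079082}{19860148281} \approx -3.6365$)
$\left(\left(m - 1300440\right) - 1016232\right) + 2782169 = \left(\left(- \frac{72222079082}{19860148281} - 1300440\right) - 1016232\right) + 2782169 = \left(- \frac{25827003452622722}{19860148281} - 1016232\right) + 2782169 = - \frac{46009521660519914}{19860148281} + 2782169 = \frac{9244767222281575}{19860148281}$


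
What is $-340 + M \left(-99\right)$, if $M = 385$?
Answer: $-38455$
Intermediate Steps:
$-340 + M \left(-99\right) = -340 + 385 \left(-99\right) = -340 - 38115 = -38455$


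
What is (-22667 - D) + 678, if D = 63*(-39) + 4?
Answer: -19536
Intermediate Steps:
D = -2453 (D = -2457 + 4 = -2453)
(-22667 - D) + 678 = (-22667 - 1*(-2453)) + 678 = (-22667 + 2453) + 678 = -20214 + 678 = -19536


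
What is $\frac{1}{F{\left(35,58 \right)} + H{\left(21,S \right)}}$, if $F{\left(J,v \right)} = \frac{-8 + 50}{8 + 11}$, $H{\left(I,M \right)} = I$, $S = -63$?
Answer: $\frac{19}{441} \approx 0.043084$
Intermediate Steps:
$F{\left(J,v \right)} = \frac{42}{19}$
$\frac{1}{F{\left(35,58 \right)} + H{\left(21,S \right)}} = \frac{1}{\frac{42}{19} + 21} = \frac{1}{\frac{441}{19}} = \frac{19}{441}$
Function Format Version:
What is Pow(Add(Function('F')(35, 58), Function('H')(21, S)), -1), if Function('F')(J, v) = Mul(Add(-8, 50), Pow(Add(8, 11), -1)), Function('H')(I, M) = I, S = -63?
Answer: Rational(19, 441) ≈ 0.043084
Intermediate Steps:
Function('F')(J, v) = Rational(42, 19) (Function('F')(J, v) = Mul(42, Pow(19, -1)) = Mul(42, Rational(1, 19)) = Rational(42, 19))
Pow(Add(Function('F')(35, 58), Function('H')(21, S)), -1) = Pow(Add(Rational(42, 19), 21), -1) = Pow(Rational(441, 19), -1) = Rational(19, 441)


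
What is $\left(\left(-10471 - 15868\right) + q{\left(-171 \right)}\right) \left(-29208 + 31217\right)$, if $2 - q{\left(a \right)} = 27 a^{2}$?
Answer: $-1639030596$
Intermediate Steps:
$q{\left(a \right)} = 2 - 27 a^{2}$
$\left(\left(-10471 - 15868\right) + q{\left(-171 \right)}\right) \left(-29208 + 31217\right) = \left(\left(-10471 - 15868\right) + \left(2 - 27 \left(-171\right)^{2}\right)\right) \left(-29208 + 31217\right) = \left(\left(-10471 - 15868\right) + \left(2 - 789507\right)\right) 2009 = \left(-26339 + \left(2 - 789507\right)\right) 2009 = \left(-26339 - 789505\right) 2009 = \left(-815844\right) 2009 = -1639030596$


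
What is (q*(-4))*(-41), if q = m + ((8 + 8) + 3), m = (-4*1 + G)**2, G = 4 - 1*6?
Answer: 9020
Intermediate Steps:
G = -2 (G = 4 - 6 = -2)
m = 36 (m = (-4*1 - 2)**2 = (-4 - 2)**2 = (-6)**2 = 36)
q = 55 (q = 36 + ((8 + 8) + 3) = 36 + (16 + 3) = 36 + 19 = 55)
(q*(-4))*(-41) = (55*(-4))*(-41) = -220*(-41) = 9020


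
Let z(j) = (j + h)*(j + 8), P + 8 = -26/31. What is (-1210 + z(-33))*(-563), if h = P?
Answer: 2862855/31 ≈ 92350.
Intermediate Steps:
P = -274/31 (P = -8 - 26/31 = -274/31 ≈ -8.8387)
h = -274/31 ≈ -8.8387
z(j) = (8 + j)*(-274/31 + j) (z(j) = (j - 274/31)*(j + 8) = (-274/31 + j)*(8 + j) = (8 + j)*(-274/31 + j))
(-1210 + z(-33))*(-563) = (-1210 + (-2192/31 + (-33)² - 26/31*(-33)))*(-563) = (-1210 + (-2192/31 + 1089 + 858/31))*(-563) = (-1210 + 32425/31)*(-563) = -5085/31*(-563) = 2862855/31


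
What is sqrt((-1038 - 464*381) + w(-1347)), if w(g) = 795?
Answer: I*sqrt(177027) ≈ 420.75*I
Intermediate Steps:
sqrt((-1038 - 464*381) + w(-1347)) = sqrt((-1038 - 464*381) + 795) = sqrt((-1038 - 176784) + 795) = sqrt(-177822 + 795) = sqrt(-177027) = I*sqrt(177027)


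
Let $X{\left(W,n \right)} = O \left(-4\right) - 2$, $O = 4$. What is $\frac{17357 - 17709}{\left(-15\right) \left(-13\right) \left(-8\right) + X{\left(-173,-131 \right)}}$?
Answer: $\frac{176}{789} \approx 0.22307$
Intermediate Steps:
$X{\left(W,n \right)} = -18$ ($X{\left(W,n \right)} = 4 \left(-4\right) - 2 = -16 - 2 = -18$)
$\frac{17357 - 17709}{\left(-15\right) \left(-13\right) \left(-8\right) + X{\left(-173,-131 \right)}} = \frac{17357 - 17709}{\left(-15\right) \left(-13\right) \left(-8\right) - 18} = - \frac{352}{195 \left(-8\right) - 18} = - \frac{352}{-1560 - 18} = - \frac{352}{-1578} = \left(-352\right) \left(- \frac{1}{1578}\right) = \frac{176}{789}$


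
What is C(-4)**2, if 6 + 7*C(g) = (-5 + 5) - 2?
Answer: 64/49 ≈ 1.3061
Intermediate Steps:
C(g) = -8/7 (C(g) = -6/7 + ((-5 + 5) - 2)/7 = -6/7 + (0 - 2)/7 = -6/7 + (1/7)*(-2) = -6/7 - 2/7 = -8/7)
C(-4)**2 = (-8/7)**2 = 64/49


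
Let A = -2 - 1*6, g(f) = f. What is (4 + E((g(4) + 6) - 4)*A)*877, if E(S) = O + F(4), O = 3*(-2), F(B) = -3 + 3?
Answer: 45604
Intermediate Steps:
A = -8 (A = -2 - 6 = -8)
F(B) = 0
O = -6
E(S) = -6 (E(S) = -6 + 0 = -6)
(4 + E((g(4) + 6) - 4)*A)*877 = (4 - 6*(-8))*877 = (4 + 48)*877 = 52*877 = 45604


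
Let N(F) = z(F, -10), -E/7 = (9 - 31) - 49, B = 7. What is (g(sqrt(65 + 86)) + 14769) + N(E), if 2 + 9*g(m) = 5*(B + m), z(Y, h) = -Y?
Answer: 42827/3 + 5*sqrt(151)/9 ≈ 14283.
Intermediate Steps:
E = 497 (E = -7*((9 - 31) - 49) = -7*(-22 - 49) = -7*(-71) = 497)
N(F) = -F
g(m) = 11/3 + 5*m/9 (g(m) = -2/9 + (5*(7 + m))/9 = -2/9 + (35 + 5*m)/9 = -2/9 + (35/9 + 5*m/9) = 11/3 + 5*m/9)
(g(sqrt(65 + 86)) + 14769) + N(E) = ((11/3 + 5*sqrt(65 + 86)/9) + 14769) - 1*497 = ((11/3 + 5*sqrt(151)/9) + 14769) - 497 = (44318/3 + 5*sqrt(151)/9) - 497 = 42827/3 + 5*sqrt(151)/9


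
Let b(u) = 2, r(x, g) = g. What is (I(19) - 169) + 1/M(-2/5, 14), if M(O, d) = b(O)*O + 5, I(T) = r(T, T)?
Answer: -3145/21 ≈ -149.76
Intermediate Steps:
I(T) = T
M(O, d) = 5 + 2*O (M(O, d) = 2*O + 5 = 5 + 2*O)
(I(19) - 169) + 1/M(-2/5, 14) = (19 - 169) + 1/(5 + 2*(-2/5)) = -150 + 1/(5 + 2*(-2*⅕)) = -150 + 1/(5 + 2*(-⅖)) = -150 + 1/(5 - ⅘) = -150 + 1/(21/5) = -150 + 5/21 = -3145/21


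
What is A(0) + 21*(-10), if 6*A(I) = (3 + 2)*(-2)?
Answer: -635/3 ≈ -211.67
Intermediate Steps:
A(I) = -5/3 (A(I) = ((3 + 2)*(-2))/6 = (5*(-2))/6 = (⅙)*(-10) = -5/3)
A(0) + 21*(-10) = -5/3 + 21*(-10) = -5/3 - 210 = -635/3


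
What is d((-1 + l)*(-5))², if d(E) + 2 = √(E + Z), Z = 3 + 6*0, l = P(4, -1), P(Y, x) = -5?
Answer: (2 - √33)² ≈ 14.022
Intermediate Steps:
l = -5
Z = 3 (Z = 3 + 0 = 3)
d(E) = -2 + √(3 + E) (d(E) = -2 + √(E + 3) = -2 + √(3 + E))
d((-1 + l)*(-5))² = (-2 + √(3 + (-1 - 5)*(-5)))² = (-2 + √(3 - 6*(-5)))² = (-2 + √(3 + 30))² = (-2 + √33)²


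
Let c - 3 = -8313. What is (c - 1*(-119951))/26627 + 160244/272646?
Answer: 17352644537/3629872521 ≈ 4.7805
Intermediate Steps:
c = -8310 (c = 3 - 8313 = -8310)
(c - 1*(-119951))/26627 + 160244/272646 = (-8310 - 1*(-119951))/26627 + 160244/272646 = (-8310 + 119951)*(1/26627) + 160244*(1/272646) = 111641*(1/26627) + 80122/136323 = 111641/26627 + 80122/136323 = 17352644537/3629872521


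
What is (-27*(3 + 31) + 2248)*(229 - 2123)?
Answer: -2519020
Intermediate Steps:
(-27*(3 + 31) + 2248)*(229 - 2123) = (-27*34 + 2248)*(-1894) = (-918 + 2248)*(-1894) = 1330*(-1894) = -2519020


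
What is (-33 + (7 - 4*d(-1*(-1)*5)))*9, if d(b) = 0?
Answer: -234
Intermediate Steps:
(-33 + (7 - 4*d(-1*(-1)*5)))*9 = (-33 + (7 - 4*0))*9 = (-33 + (7 + 0))*9 = (-33 + 7)*9 = -26*9 = -234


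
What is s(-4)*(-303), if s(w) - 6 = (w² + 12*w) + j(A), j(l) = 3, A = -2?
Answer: 6969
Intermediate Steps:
s(w) = 9 + w² + 12*w (s(w) = 6 + ((w² + 12*w) + 3) = 6 + (3 + w² + 12*w) = 9 + w² + 12*w)
s(-4)*(-303) = (9 + (-4)² + 12*(-4))*(-303) = (9 + 16 - 48)*(-303) = -23*(-303) = 6969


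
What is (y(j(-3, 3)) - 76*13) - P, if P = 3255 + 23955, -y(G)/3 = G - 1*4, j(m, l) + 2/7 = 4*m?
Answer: -197044/7 ≈ -28149.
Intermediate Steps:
j(m, l) = -2/7 + 4*m
y(G) = 12 - 3*G (y(G) = -3*(G - 1*4) = -3*(G - 4) = -3*(-4 + G) = 12 - 3*G)
P = 27210
(y(j(-3, 3)) - 76*13) - P = ((12 - 3*(-2/7 + 4*(-3))) - 76*13) - 1*27210 = ((12 - 3*(-2/7 - 12)) - 988) - 27210 = ((12 - 3*(-86/7)) - 988) - 27210 = ((12 + 258/7) - 988) - 27210 = (342/7 - 988) - 27210 = -6574/7 - 27210 = -197044/7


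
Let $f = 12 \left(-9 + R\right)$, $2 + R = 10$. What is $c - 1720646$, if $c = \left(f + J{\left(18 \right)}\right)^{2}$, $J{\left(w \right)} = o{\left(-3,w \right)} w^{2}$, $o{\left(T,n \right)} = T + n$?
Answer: $21782458$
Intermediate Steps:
$R = 8$ ($R = -2 + 10 = 8$)
$J{\left(w \right)} = w^{2} \left(-3 + w\right)$ ($J{\left(w \right)} = \left(-3 + w\right) w^{2} = w^{2} \left(-3 + w\right)$)
$f = -12$ ($f = 12 \left(-9 + 8\right) = 12 \left(-1\right) = -12$)
$c = 23503104$ ($c = \left(-12 + 18^{2} \left(-3 + 18\right)\right)^{2} = \left(-12 + 324 \cdot 15\right)^{2} = \left(-12 + 4860\right)^{2} = 4848^{2} = 23503104$)
$c - 1720646 = 23503104 - 1720646 = 21782458$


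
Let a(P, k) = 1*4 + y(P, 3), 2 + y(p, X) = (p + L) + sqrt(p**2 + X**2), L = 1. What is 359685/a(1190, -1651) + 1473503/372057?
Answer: 1520588038201/25299876 - 23979*sqrt(1416109)/476 ≈ 154.90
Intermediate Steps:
y(p, X) = -1 + p + sqrt(X**2 + p**2) (y(p, X) = -2 + ((p + 1) + sqrt(p**2 + X**2)) = -2 + ((1 + p) + sqrt(X**2 + p**2)) = -2 + (1 + p + sqrt(X**2 + p**2)) = -1 + p + sqrt(X**2 + p**2))
a(P, k) = 3 + P + sqrt(9 + P**2) (a(P, k) = 1*4 + (-1 + P + sqrt(3**2 + P**2)) = 4 + (-1 + P + sqrt(9 + P**2)) = 3 + P + sqrt(9 + P**2))
359685/a(1190, -1651) + 1473503/372057 = 359685/(3 + 1190 + sqrt(9 + 1190**2)) + 1473503/372057 = 359685/(3 + 1190 + sqrt(9 + 1416100)) + 1473503*(1/372057) = 359685/(3 + 1190 + sqrt(1416109)) + 1473503/372057 = 359685/(1193 + sqrt(1416109)) + 1473503/372057 = 1473503/372057 + 359685/(1193 + sqrt(1416109))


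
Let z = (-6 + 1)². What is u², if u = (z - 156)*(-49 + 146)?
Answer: 161467849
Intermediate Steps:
z = 25 (z = (-5)² = 25)
u = -12707 (u = (25 - 156)*(-49 + 146) = -131*97 = -12707)
u² = (-12707)² = 161467849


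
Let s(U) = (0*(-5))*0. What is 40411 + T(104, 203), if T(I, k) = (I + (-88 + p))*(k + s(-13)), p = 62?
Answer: 56245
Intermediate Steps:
s(U) = 0 (s(U) = 0*0 = 0)
T(I, k) = k*(-26 + I) (T(I, k) = (I + (-88 + 62))*(k + 0) = (I - 26)*k = (-26 + I)*k = k*(-26 + I))
40411 + T(104, 203) = 40411 + 203*(-26 + 104) = 40411 + 203*78 = 40411 + 15834 = 56245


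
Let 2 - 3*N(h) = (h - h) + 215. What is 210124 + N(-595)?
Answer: 210053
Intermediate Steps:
N(h) = -71 (N(h) = ⅔ - ((h - h) + 215)/3 = ⅔ - (0 + 215)/3 = ⅔ - ⅓*215 = ⅔ - 215/3 = -71)
210124 + N(-595) = 210124 - 71 = 210053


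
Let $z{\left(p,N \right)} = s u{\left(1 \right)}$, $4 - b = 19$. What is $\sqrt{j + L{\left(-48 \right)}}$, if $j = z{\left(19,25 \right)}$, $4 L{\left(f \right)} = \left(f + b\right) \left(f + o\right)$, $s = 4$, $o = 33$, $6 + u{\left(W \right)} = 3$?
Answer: $\frac{\sqrt{897}}{2} \approx 14.975$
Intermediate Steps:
$b = -15$ ($b = 4 - 19 = -15$)
$u{\left(W \right)} = -3$ ($u{\left(W \right)} = -6 + 3 = -3$)
$L{\left(f \right)} = \frac{\left(-15 + f\right) \left(33 + f\right)}{4}$ ($L{\left(f \right)} = \frac{\left(f - 15\right) \left(f + 33\right)}{4} = \frac{\left(-15 + f\right) \left(33 + f\right)}{4}$)
$z{\left(p,N \right)} = -12$ ($z{\left(p,N \right)} = 4 \left(-3\right) = -12$)
$j = -12$
$\sqrt{j + L{\left(-48 \right)}} = \sqrt{-12 + \left(- \frac{495}{4} + \frac{\left(-48\right)^{2}}{4} + \frac{9}{2} \left(-48\right)\right)} = \sqrt{-12 - - \frac{945}{4}} = \sqrt{-12 + \frac{945}{4}} = \sqrt{\frac{897}{4}} = \frac{\sqrt{897}}{2}$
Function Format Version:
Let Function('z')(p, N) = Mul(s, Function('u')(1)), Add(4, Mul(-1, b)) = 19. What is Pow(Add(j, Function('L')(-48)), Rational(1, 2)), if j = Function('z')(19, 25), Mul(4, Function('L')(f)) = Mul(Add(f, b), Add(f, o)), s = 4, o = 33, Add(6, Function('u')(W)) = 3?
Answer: Mul(Rational(1, 2), Pow(897, Rational(1, 2))) ≈ 14.975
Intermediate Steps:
b = -15 (b = Add(4, Mul(-1, 19)) = Add(4, -19) = -15)
Function('u')(W) = -3 (Function('u')(W) = Add(-6, 3) = -3)
Function('L')(f) = Mul(Rational(1, 4), Add(-15, f), Add(33, f)) (Function('L')(f) = Mul(Rational(1, 4), Mul(Add(f, -15), Add(f, 33))) = Mul(Rational(1, 4), Mul(Add(-15, f), Add(33, f))) = Mul(Rational(1, 4), Add(-15, f), Add(33, f)))
Function('z')(p, N) = -12 (Function('z')(p, N) = Mul(4, -3) = -12)
j = -12
Pow(Add(j, Function('L')(-48)), Rational(1, 2)) = Pow(Add(-12, Add(Rational(-495, 4), Mul(Rational(1, 4), Pow(-48, 2)), Mul(Rational(9, 2), -48))), Rational(1, 2)) = Pow(Add(-12, Add(Rational(-495, 4), Mul(Rational(1, 4), 2304), -216)), Rational(1, 2)) = Pow(Add(-12, Add(Rational(-495, 4), 576, -216)), Rational(1, 2)) = Pow(Add(-12, Rational(945, 4)), Rational(1, 2)) = Pow(Rational(897, 4), Rational(1, 2)) = Mul(Rational(1, 2), Pow(897, Rational(1, 2)))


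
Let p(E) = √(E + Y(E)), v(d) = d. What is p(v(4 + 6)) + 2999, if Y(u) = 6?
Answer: 3003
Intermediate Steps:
p(E) = √(6 + E) (p(E) = √(E + 6) = √(6 + E))
p(v(4 + 6)) + 2999 = √(6 + (4 + 6)) + 2999 = √(6 + 10) + 2999 = √16 + 2999 = 4 + 2999 = 3003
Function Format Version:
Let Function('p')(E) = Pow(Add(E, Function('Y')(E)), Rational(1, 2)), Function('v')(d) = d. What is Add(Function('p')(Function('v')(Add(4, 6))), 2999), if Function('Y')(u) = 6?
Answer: 3003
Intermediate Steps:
Function('p')(E) = Pow(Add(6, E), Rational(1, 2)) (Function('p')(E) = Pow(Add(E, 6), Rational(1, 2)) = Pow(Add(6, E), Rational(1, 2)))
Add(Function('p')(Function('v')(Add(4, 6))), 2999) = Add(Pow(Add(6, Add(4, 6)), Rational(1, 2)), 2999) = Add(Pow(Add(6, 10), Rational(1, 2)), 2999) = Add(Pow(16, Rational(1, 2)), 2999) = Add(4, 2999) = 3003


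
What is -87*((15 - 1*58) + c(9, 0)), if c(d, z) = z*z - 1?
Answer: 3828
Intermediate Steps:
c(d, z) = -1 + z² (c(d, z) = z² - 1 = -1 + z²)
-87*((15 - 1*58) + c(9, 0)) = -87*((15 - 1*58) + (-1 + 0²)) = -87*((15 - 58) + (-1 + 0)) = -87*(-43 - 1) = -87*(-44) = 3828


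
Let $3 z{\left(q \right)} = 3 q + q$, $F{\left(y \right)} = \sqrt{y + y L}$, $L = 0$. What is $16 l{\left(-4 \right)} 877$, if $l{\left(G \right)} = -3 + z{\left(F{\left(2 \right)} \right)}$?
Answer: $-42096 + \frac{56128 \sqrt{2}}{3} \approx -15637.0$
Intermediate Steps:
$F{\left(y \right)} = \sqrt{y}$ ($F{\left(y \right)} = \sqrt{y + y 0} = \sqrt{y + 0} = \sqrt{y}$)
$z{\left(q \right)} = \frac{4 q}{3}$ ($z{\left(q \right)} = \frac{3 q + q}{3} = \frac{4 q}{3}$)
$l{\left(G \right)} = -3 + \frac{4 \sqrt{2}}{3}$
$16 l{\left(-4 \right)} 877 = 16 \left(-3 + \frac{4 \sqrt{2}}{3}\right) 877 = \left(-48 + \frac{64 \sqrt{2}}{3}\right) 877 = -42096 + \frac{56128 \sqrt{2}}{3}$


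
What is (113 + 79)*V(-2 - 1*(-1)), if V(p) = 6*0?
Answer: 0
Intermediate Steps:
V(p) = 0
(113 + 79)*V(-2 - 1*(-1)) = (113 + 79)*0 = 192*0 = 0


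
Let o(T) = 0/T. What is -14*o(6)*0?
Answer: 0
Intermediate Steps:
o(T) = 0
-14*o(6)*0 = -14*0*0 = 0*0 = 0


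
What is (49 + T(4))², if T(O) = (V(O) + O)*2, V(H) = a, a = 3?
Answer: 3969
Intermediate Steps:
V(H) = 3
T(O) = 6 + 2*O (T(O) = (3 + O)*2 = 6 + 2*O)
(49 + T(4))² = (49 + (6 + 2*4))² = (49 + (6 + 8))² = (49 + 14)² = 63² = 3969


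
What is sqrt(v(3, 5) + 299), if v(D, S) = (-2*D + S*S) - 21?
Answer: 3*sqrt(33) ≈ 17.234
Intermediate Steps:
v(D, S) = -21 + S**2 - 2*D (v(D, S) = (-2*D + S**2) - 21 = (S**2 - 2*D) - 21 = -21 + S**2 - 2*D)
sqrt(v(3, 5) + 299) = sqrt((-21 + 5**2 - 2*3) + 299) = sqrt((-21 + 25 - 6) + 299) = sqrt(-2 + 299) = sqrt(297) = 3*sqrt(33)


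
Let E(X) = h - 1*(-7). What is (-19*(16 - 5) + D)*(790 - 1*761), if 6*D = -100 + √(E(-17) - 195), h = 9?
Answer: -19633/3 + 29*I*√179/6 ≈ -6544.3 + 64.666*I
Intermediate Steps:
E(X) = 16 (E(X) = 9 - 1*(-7) = 9 + 7 = 16)
D = -50/3 + I*√179/6 (D = (-100 + √(16 - 195))/6 = (-100 + √(-179))/6 = (-100 + I*√179)/6 = -50/3 + I*√179/6 ≈ -16.667 + 2.2298*I)
(-19*(16 - 5) + D)*(790 - 1*761) = (-19*(16 - 5) + (-50/3 + I*√179/6))*(790 - 1*761) = (-19*11 + (-50/3 + I*√179/6))*(790 - 761) = (-209 + (-50/3 + I*√179/6))*29 = (-677/3 + I*√179/6)*29 = -19633/3 + 29*I*√179/6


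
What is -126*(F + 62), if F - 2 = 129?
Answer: -24318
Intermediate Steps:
F = 131 (F = 2 + 129 = 131)
-126*(F + 62) = -126*(131 + 62) = -126*193 = -24318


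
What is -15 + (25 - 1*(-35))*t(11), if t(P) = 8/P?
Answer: 315/11 ≈ 28.636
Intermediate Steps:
-15 + (25 - 1*(-35))*t(11) = -15 + (25 - 1*(-35))*(8/11) = -15 + (25 + 35)*(8*(1/11)) = -15 + 60*(8/11) = -15 + 480/11 = 315/11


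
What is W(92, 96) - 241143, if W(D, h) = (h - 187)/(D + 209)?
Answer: -10369162/43 ≈ -2.4114e+5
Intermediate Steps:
W(D, h) = (-187 + h)/(209 + D)
W(92, 96) - 241143 = (-187 + 96)/(209 + 92) - 241143 = -91/301 - 241143 = (1/301)*(-91) - 241143 = -13/43 - 241143 = -10369162/43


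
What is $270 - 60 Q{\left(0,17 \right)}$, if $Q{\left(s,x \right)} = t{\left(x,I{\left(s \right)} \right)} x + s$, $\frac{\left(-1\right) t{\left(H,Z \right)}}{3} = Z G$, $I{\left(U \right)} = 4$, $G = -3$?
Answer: $-36450$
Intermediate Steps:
$t{\left(H,Z \right)} = 9 Z$ ($t{\left(H,Z \right)} = - 3 Z \left(-3\right) = - 3 \left(- 3 Z\right) = 9 Z$)
$Q{\left(s,x \right)} = s + 36 x$ ($Q{\left(s,x \right)} = 9 \cdot 4 x + s = 36 x + s = s + 36 x$)
$270 - 60 Q{\left(0,17 \right)} = 270 - 60 \left(0 + 36 \cdot 17\right) = 270 - 60 \left(0 + 612\right) = 270 - 36720 = -36450$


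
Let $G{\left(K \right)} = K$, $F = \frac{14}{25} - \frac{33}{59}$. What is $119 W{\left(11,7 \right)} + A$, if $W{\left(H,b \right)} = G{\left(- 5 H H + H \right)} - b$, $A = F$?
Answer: $- \frac{105490524}{1475} \approx -71519.0$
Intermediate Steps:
$F = \frac{1}{1475}$ ($F = 14 \cdot \frac{1}{25} - \frac{33}{59} = \frac{14}{25} - \frac{33}{59} = \frac{1}{1475} \approx 0.00067797$)
$A = \frac{1}{1475} \approx 0.00067797$
$W{\left(H,b \right)} = H - b - 5 H^{2}$ ($W{\left(H,b \right)} = \left(- 5 H H + H\right) - b = \left(- 5 H^{2} + H\right) - b = \left(H - 5 H^{2}\right) - b = H - b - 5 H^{2}$)
$119 W{\left(11,7 \right)} + A = 119 \left(11 - 7 - 5 \cdot 11^{2}\right) + \frac{1}{1475} = 119 \left(11 - 7 - 605\right) + \frac{1}{1475} = 119 \left(-601\right) + \frac{1}{1475} = -71519 + \frac{1}{1475} = - \frac{105490524}{1475}$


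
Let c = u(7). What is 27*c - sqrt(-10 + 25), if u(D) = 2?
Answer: 54 - sqrt(15) ≈ 50.127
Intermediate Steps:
c = 2
27*c - sqrt(-10 + 25) = 27*2 - sqrt(-10 + 25) = 54 - sqrt(15)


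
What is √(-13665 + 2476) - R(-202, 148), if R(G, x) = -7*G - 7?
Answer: -1407 + I*√11189 ≈ -1407.0 + 105.78*I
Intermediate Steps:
R(G, x) = -7 - 7*G
√(-13665 + 2476) - R(-202, 148) = √(-13665 + 2476) - (-7 - 7*(-202)) = √(-11189) - (-7 + 1414) = I*√11189 - 1*1407 = I*√11189 - 1407 = -1407 + I*√11189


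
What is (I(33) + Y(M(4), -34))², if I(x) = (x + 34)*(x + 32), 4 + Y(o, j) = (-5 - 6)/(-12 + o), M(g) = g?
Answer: 1212362761/64 ≈ 1.8943e+7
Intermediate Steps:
Y(o, j) = -4 - 11/(-12 + o) (Y(o, j) = -4 + (-5 - 6)/(-12 + o) = -4 - 11/(-12 + o))
I(x) = (32 + x)*(34 + x) (I(x) = (34 + x)*(32 + x) = (32 + x)*(34 + x))
(I(33) + Y(M(4), -34))² = ((1088 + 33² + 66*33) + (37 - 4*4)/(-12 + 4))² = ((1088 + 1089 + 2178) + (37 - 16)/(-8))² = (4355 - ⅛*21)² = (4355 - 21/8)² = (34819/8)² = 1212362761/64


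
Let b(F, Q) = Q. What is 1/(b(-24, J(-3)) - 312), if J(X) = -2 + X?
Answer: -1/317 ≈ -0.0031546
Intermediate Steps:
1/(b(-24, J(-3)) - 312) = 1/((-2 - 3) - 312) = 1/(-5 - 312) = 1/(-317) = -1/317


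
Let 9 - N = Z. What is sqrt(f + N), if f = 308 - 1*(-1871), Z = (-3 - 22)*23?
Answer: 3*sqrt(307) ≈ 52.564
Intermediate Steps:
Z = -575 (Z = -25*23 = -575)
N = 584 (N = 9 - 1*(-575) = 9 + 575 = 584)
f = 2179 (f = 308 + 1871 = 2179)
sqrt(f + N) = sqrt(2179 + 584) = sqrt(2763) = 3*sqrt(307)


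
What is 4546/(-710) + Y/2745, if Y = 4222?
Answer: -189623/38979 ≈ -4.8647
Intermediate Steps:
4546/(-710) + Y/2745 = 4546/(-710) + 4222/2745 = 4546*(-1/710) + 4222*(1/2745) = -2273/355 + 4222/2745 = -189623/38979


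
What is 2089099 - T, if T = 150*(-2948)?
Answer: 2531299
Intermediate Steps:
T = -442200
2089099 - T = 2089099 - 1*(-442200) = 2089099 + 442200 = 2531299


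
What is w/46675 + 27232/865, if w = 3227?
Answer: 254768991/8074775 ≈ 31.551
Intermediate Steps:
w/46675 + 27232/865 = 3227/46675 + 27232/865 = 254768991/8074775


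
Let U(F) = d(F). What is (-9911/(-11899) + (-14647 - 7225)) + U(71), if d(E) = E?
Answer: -259400188/11899 ≈ -21800.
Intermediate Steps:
U(F) = F
(-9911/(-11899) + (-14647 - 7225)) + U(71) = (-9911/(-11899) + (-14647 - 7225)) + 71 = (-9911*(-1/11899) - 21872) + 71 = (9911/11899 - 21872) + 71 = -260245017/11899 + 71 = -259400188/11899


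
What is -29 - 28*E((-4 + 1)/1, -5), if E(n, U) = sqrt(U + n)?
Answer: -29 - 56*I*sqrt(2) ≈ -29.0 - 79.196*I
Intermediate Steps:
-29 - 28*E((-4 + 1)/1, -5) = -29 - 28*sqrt(-5 + (-4 + 1)/1) = -29 - 28*sqrt(-5 - 3*1) = -29 - 28*sqrt(-5 - 3) = -29 - 56*I*sqrt(2)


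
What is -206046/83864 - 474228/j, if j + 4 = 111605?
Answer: -31382798319/4679653132 ≈ -6.7062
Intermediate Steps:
j = 111601 (j = -4 + 111605 = 111601)
-206046/83864 - 474228/j = -206046/83864 - 474228/111601 = -206046*1/83864 - 474228*1/111601 = -103023/41932 - 474228/111601 = -31382798319/4679653132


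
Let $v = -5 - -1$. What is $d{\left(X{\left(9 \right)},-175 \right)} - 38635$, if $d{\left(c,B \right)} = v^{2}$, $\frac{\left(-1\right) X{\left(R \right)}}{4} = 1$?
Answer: $-38619$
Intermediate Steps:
$X{\left(R \right)} = -4$ ($X{\left(R \right)} = \left(-4\right) 1 = -4$)
$v = -4$ ($v = -5 + 1 = -4$)
$d{\left(c,B \right)} = 16$ ($d{\left(c,B \right)} = \left(-4\right)^{2} = 16$)
$d{\left(X{\left(9 \right)},-175 \right)} - 38635 = 16 - 38635 = -38619$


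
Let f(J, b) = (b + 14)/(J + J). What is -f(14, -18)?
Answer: 1/7 ≈ 0.14286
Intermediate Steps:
f(J, b) = (14 + b)/(2*J) (f(J, b) = (14 + b)/((2*J)) = (14 + b)*(1/(2*J)) = (14 + b)/(2*J))
-f(14, -18) = -(14 - 18)/(2*14) = -(-4)/(2*14) = -1*(-1/7) = 1/7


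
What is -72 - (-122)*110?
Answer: 13348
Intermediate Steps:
-72 - (-122)*110 = -72 - 122*(-110) = -72 + 13420 = 13348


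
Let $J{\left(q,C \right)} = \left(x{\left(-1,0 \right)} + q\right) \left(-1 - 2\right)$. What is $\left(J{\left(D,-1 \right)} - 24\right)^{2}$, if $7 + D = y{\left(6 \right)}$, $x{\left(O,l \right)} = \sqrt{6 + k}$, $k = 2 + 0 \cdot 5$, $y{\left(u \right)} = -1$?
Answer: $72$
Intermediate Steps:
$k = 2$ ($k = 2 + 0 = 2$)
$x{\left(O,l \right)} = 2 \sqrt{2}$ ($x{\left(O,l \right)} = \sqrt{6 + 2} = \sqrt{8} = 2 \sqrt{2}$)
$D = -8$ ($D = -7 - 1 = -8$)
$J{\left(q,C \right)} = - 6 \sqrt{2} - 3 q$ ($J{\left(q,C \right)} = \left(2 \sqrt{2} + q\right) \left(-1 - 2\right) = \left(q + 2 \sqrt{2}\right) \left(-3\right) = - 6 \sqrt{2} - 3 q$)
$\left(J{\left(D,-1 \right)} - 24\right)^{2} = \left(\left(- 6 \sqrt{2} - -24\right) - 24\right)^{2} = \left(\left(- 6 \sqrt{2} + 24\right) - 24\right)^{2} = \left(\left(24 - 6 \sqrt{2}\right) - 24\right)^{2} = \left(- 6 \sqrt{2}\right)^{2} = 72$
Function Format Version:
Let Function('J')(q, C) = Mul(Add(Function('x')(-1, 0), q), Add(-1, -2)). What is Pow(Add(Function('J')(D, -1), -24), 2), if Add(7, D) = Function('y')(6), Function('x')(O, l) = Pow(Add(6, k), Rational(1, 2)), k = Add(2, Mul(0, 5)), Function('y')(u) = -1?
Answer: 72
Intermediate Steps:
k = 2 (k = Add(2, 0) = 2)
Function('x')(O, l) = Mul(2, Pow(2, Rational(1, 2))) (Function('x')(O, l) = Pow(Add(6, 2), Rational(1, 2)) = Pow(8, Rational(1, 2)) = Mul(2, Pow(2, Rational(1, 2))))
D = -8 (D = Add(-7, -1) = -8)
Function('J')(q, C) = Add(Mul(-6, Pow(2, Rational(1, 2))), Mul(-3, q)) (Function('J')(q, C) = Mul(Add(Mul(2, Pow(2, Rational(1, 2))), q), Add(-1, -2)) = Mul(Add(q, Mul(2, Pow(2, Rational(1, 2)))), -3) = Add(Mul(-6, Pow(2, Rational(1, 2))), Mul(-3, q)))
Pow(Add(Function('J')(D, -1), -24), 2) = Pow(Add(Add(Mul(-6, Pow(2, Rational(1, 2))), Mul(-3, -8)), -24), 2) = Pow(Add(Add(Mul(-6, Pow(2, Rational(1, 2))), 24), -24), 2) = Pow(Add(Add(24, Mul(-6, Pow(2, Rational(1, 2)))), -24), 2) = Pow(Mul(-6, Pow(2, Rational(1, 2))), 2) = 72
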